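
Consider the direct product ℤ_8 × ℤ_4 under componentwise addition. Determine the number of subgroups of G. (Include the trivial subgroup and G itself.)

|G| = 32, so by Lagrange every subgroup order divides 32. Divisors: 1, 2, 4, 8, 16, 32.
Subgroups by order — order 1: 1; order 2: 3; order 4: 7; order 8: 7; order 16: 3; order 32: 1.
Total: 1 + 3 + 7 + 7 + 3 + 1 = 22.

22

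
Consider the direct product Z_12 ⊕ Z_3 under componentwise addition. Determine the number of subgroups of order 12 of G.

|G| = 36 and 12 | 36, so subgroups of order 12 are possible by Lagrange.
The subgroups of order 12 are: {(0,0), (0,1), (0,2), (3,0), (3,1), (3,2), (6,0), (6,1), (6,2), (9,0), (9,1), (9,2)}; {(0,0), (1,0), (2,0), (3,0), (4,0), (5,0), (6,0), (7,0), (8,0), (9,0), (10,0), (11,0)}; {(0,0), (1,1), (2,2), (3,0), (4,1), (5,2), (6,0), (7,1), (8,2), (9,0), (10,1), (11,2)}; {(0,0), (1,2), (2,1), (3,0), (4,2), (5,1), (6,0), (7,2), (8,1), (9,0), (10,2), (11,1)}.
So G has 4 subgroups of order 12.

4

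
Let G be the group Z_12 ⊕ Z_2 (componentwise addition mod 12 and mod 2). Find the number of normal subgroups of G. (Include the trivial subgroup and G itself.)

G is abelian, so every subgroup is normal.
G has 16 subgroups in total, hence 16 normal subgroups.

16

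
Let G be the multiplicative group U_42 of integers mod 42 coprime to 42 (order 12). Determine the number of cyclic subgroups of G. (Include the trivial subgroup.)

A cyclic subgroup of order d is generated by each of its φ(d) elements of order d, so the cyclic subgroups of order d number (#elements of order d)/φ(d).
Cyclic subgroups by order — order 1: 1; order 2: 3; order 3: 1; order 6: 3.
Total: 8.

8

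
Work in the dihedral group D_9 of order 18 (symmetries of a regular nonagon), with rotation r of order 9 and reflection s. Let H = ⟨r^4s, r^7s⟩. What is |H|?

6

|⟨r^4s⟩| = 2 and |⟨r^7s⟩| = 2, so |H| is a multiple of lcm(2, 2) = 2 and divides |G| = 18.
Closing under the operation: H = {e, r^3, r^6, rs, r^4s, r^7s}, so |H| = 6.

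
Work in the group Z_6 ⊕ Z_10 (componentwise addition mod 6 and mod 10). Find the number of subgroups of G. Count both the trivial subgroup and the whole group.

20

|G| = 60, so by Lagrange every subgroup order divides 60. Divisors: 1, 2, 3, 4, 5, 6, 10, 12, 15, 20, 30, 60.
Subgroups by order — order 1: 1; order 2: 3; order 3: 1; order 4: 1; order 5: 1; order 6: 3; order 10: 3; order 12: 1; order 15: 1; order 20: 1; order 30: 3; order 60: 1.
Total: 1 + 3 + 1 + 1 + 1 + 3 + 3 + 1 + 1 + 1 + 3 + 1 = 20.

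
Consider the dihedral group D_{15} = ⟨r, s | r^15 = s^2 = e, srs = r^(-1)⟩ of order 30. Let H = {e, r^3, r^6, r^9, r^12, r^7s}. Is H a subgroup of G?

Closure fails: r^9 · r^7s = rs ∉ H. So H is not a subgroup.

No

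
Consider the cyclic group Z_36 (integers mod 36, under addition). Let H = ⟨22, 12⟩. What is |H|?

18

|⟨22⟩| = 18 and |⟨12⟩| = 3, so |H| is a multiple of lcm(18, 3) = 18 and divides |G| = 36.
Closing under the operation: H = {0, 2, 4, 6, 8, 10, 12, 14, 16, 18, 20, 22, 24, 26, 28, 30, 32, 34}, so |H| = 18.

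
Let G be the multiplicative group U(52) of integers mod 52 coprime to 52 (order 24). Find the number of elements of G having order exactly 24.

0

No element of G has order 24 (even though 24 | 24).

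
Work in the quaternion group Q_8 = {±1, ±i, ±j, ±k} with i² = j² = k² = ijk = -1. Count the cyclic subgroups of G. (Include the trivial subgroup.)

Each element a generates a cyclic subgroup ⟨a⟩; distinct elements may generate the same one (a cyclic group of order d has φ(d) generators).
Cyclic subgroups by order — order 1: 1; order 2: 1; order 4: 3.
Total: 5.

5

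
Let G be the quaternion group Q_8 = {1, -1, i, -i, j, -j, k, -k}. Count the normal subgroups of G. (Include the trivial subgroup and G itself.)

G has 6 subgroups. Checking conjugation-invariance by order — order 1: 1/1 normal; order 2: 1/1 normal; order 4: 3/3 normal; order 8: 1/1 normal.
Total normal subgroups: 6.

6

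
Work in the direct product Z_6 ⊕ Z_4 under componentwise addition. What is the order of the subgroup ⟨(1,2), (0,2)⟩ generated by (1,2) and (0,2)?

12

|⟨(1,2)⟩| = 6 and |⟨(0,2)⟩| = 2, so |H| is a multiple of lcm(6, 2) = 6 and divides |G| = 24.
Closing under the operation: H = {(0,0), (0,2), (1,0), (1,2), (2,0), (2,2), (3,0), (3,2), (4,0), (4,2), (5,0), (5,2)}, so |H| = 12.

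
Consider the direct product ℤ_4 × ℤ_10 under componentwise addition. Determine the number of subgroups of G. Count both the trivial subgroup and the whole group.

|G| = 40, so by Lagrange every subgroup order divides 40. Divisors: 1, 2, 4, 5, 8, 10, 20, 40.
Subgroups by order — order 1: 1; order 2: 3; order 4: 3; order 5: 1; order 8: 1; order 10: 3; order 20: 3; order 40: 1.
Total: 1 + 3 + 3 + 1 + 1 + 3 + 3 + 1 = 16.

16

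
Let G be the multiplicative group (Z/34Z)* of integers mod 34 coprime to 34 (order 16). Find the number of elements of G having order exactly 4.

The elements of order 4 are: 13, 21.
That's 2.

2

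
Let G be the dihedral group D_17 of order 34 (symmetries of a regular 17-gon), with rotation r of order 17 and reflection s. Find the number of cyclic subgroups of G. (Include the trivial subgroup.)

19

A cyclic subgroup of order d is generated by each of its φ(d) elements of order d, so the cyclic subgroups of order d number (#elements of order d)/φ(d).
Cyclic subgroups by order — order 1: 1; order 2: 17; order 17: 1.
Total: 19.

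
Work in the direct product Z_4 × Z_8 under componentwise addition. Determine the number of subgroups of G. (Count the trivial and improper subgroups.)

22

|G| = 32, so by Lagrange every subgroup order divides 32. Divisors: 1, 2, 4, 8, 16, 32.
Subgroups by order — order 1: 1; order 2: 3; order 4: 7; order 8: 7; order 16: 3; order 32: 1.
Total: 1 + 3 + 7 + 7 + 3 + 1 = 22.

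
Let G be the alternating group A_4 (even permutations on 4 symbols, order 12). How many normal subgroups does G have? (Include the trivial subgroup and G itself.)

3

G has 10 subgroups. Checking conjugation-invariance by order — order 1: 1/1 normal; order 2: 0/3 normal; order 3: 0/4 normal; order 4: 1/1 normal; order 12: 1/1 normal.
Total normal subgroups: 3.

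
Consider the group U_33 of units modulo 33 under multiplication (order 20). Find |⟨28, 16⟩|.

|⟨28⟩| = 10 and |⟨16⟩| = 5, so |H| is a multiple of lcm(10, 5) = 10 and divides |G| = 20.
Closing under the operation: H = {1, 4, 7, 10, 13, 16, 19, 25, 28, 31}, so |H| = 10.

10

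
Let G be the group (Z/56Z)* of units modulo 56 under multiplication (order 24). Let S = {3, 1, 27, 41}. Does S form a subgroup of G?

3 ∈ S but its inverse 19 ∉ S, so S is not a subgroup.

No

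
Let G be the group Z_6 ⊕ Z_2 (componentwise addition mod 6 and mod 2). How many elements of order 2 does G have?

An element (a,b) has order lcm(ord(a), ord(b)); count pairs with lcm equal to 2.
Enumerating gives 3 such elements.

3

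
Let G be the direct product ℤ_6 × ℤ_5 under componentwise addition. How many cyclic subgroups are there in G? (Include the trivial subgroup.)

8

A cyclic subgroup of order d is generated by each of its φ(d) elements of order d, so the cyclic subgroups of order d number (#elements of order d)/φ(d).
Cyclic subgroups by order — order 1: 1; order 2: 1; order 3: 1; order 5: 1; order 6: 1; order 10: 1; order 15: 1; order 30: 1.
Total: 8.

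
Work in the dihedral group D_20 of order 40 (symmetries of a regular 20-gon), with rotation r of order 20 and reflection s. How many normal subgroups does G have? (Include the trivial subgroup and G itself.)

G has 48 subgroups. Checking conjugation-invariance by order — order 1: 1/1 normal; order 2: 1/21 normal; order 4: 1/11 normal; order 5: 1/1 normal; order 8: 0/5 normal; order 10: 1/5 normal; order 20: 3/3 normal; order 40: 1/1 normal.
Total normal subgroups: 9.

9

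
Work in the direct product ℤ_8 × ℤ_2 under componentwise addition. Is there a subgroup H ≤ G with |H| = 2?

Yes

2 | 16. A subgroup of order 2 is {(0,0), (0,1)}.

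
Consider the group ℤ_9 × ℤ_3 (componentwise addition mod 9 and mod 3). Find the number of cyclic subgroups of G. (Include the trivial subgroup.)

8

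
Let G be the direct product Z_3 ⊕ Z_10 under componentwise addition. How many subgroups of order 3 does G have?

|G| = 30 and 3 | 30, so subgroups of order 3 are possible by Lagrange.
The subgroups of order 3 are: {(0,0), (1,0), (2,0)}.
So G has 1 subgroup of order 3.

1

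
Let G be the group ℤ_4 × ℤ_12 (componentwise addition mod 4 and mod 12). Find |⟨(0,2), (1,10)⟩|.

|⟨(0,2)⟩| = 6 and |⟨(1,10)⟩| = 12, so |H| is a multiple of lcm(6, 12) = 12 and divides |G| = 48.
Closing under the operation: H = {(0,0), (0,2), (0,4), (0,6), (0,8), (0,10), (1,0), (1,2), (1,4), (1,6), (1,8), (1,10), (2,0), (2,2), (2,4), (2,6), (2,8), (2,10), (3,0), (3,2), (3,4), (3,6), (3,8), (3,10)}, so |H| = 24.

24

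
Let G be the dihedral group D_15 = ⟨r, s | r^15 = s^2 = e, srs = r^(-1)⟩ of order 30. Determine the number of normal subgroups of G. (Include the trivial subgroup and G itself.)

G has 28 subgroups. Checking conjugation-invariance by order — order 1: 1/1 normal; order 2: 0/15 normal; order 3: 1/1 normal; order 5: 1/1 normal; order 6: 0/5 normal; order 10: 0/3 normal; order 15: 1/1 normal; order 30: 1/1 normal.
Total normal subgroups: 5.

5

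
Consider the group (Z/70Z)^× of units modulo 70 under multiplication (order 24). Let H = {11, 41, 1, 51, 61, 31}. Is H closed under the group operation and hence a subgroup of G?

Yes

|H| = 6 divides |G| = 24, consistent with Lagrange.
H contains the identity, every element's inverse is in H, and H is closed under ·: it is a subgroup.
In fact H = ⟨61⟩.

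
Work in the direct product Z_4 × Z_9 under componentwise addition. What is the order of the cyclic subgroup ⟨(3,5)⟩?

36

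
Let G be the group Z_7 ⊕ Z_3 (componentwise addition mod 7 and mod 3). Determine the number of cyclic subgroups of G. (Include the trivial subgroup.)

4

A cyclic subgroup of order d is generated by each of its φ(d) elements of order d, so the cyclic subgroups of order d number (#elements of order d)/φ(d).
Cyclic subgroups by order — order 1: 1; order 3: 1; order 7: 1; order 21: 1.
Total: 4.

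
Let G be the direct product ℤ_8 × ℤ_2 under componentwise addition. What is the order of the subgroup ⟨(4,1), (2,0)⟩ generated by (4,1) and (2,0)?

8

|⟨(4,1)⟩| = 2 and |⟨(2,0)⟩| = 4, so |H| is a multiple of lcm(2, 4) = 4 and divides |G| = 16.
Closing under the operation: H = {(0,0), (0,1), (2,0), (2,1), (4,0), (4,1), (6,0), (6,1)}, so |H| = 8.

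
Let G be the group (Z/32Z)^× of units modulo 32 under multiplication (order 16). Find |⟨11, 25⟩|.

|⟨11⟩| = 8 and |⟨25⟩| = 4, so |H| is a multiple of lcm(8, 4) = 8 and divides |G| = 16.
Closing under the operation: H = {1, 3, 9, 11, 17, 19, 25, 27}, so |H| = 8.

8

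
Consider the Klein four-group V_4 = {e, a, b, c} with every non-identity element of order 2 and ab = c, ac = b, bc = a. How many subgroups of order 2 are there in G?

|G| = 4 and 2 | 4, so subgroups of order 2 are possible by Lagrange.
The subgroups of order 2 are: {e, a}; {e, b}; {e, c}.
So G has 3 subgroups of order 2.

3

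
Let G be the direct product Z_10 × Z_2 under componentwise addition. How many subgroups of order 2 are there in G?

3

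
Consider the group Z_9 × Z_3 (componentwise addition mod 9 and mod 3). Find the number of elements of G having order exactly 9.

An element (a,b) has order lcm(ord(a), ord(b)); count pairs with lcm equal to 9.
Enumerating gives 18 such elements.

18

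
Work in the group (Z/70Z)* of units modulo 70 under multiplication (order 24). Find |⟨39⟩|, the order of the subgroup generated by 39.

6

Compute successive powers of 39 mod 70: 39, 51, 29, 11, 9, 1; 39^6 ≡ 1 (mod 70).
So |⟨39⟩| = 6.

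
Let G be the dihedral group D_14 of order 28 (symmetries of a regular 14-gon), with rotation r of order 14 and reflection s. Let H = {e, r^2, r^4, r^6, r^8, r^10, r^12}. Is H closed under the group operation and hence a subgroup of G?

Yes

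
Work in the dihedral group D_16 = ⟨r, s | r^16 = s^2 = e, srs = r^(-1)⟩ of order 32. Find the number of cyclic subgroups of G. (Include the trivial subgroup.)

21

Each element a generates a cyclic subgroup ⟨a⟩; distinct elements may generate the same one (a cyclic group of order d has φ(d) generators).
Cyclic subgroups by order — order 1: 1; order 2: 17; order 4: 1; order 8: 1; order 16: 1.
Total: 21.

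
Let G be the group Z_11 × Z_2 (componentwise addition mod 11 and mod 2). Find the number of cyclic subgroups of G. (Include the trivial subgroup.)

4

Group the elements of G by the cyclic subgroup they generate; each cyclic subgroup of order d accounts for φ(d) elements.
Cyclic subgroups by order — order 1: 1; order 2: 1; order 11: 1; order 22: 1.
Total: 4.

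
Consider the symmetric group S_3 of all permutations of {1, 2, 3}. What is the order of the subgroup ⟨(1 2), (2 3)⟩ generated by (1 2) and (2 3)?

6

|⟨(1 2)⟩| = 2 and |⟨(2 3)⟩| = 2, so |H| is a multiple of lcm(2, 2) = 2 and divides |G| = 6.
Closing {(1 2), (2 3)} under the group operation gives all of G, so |H| = 6.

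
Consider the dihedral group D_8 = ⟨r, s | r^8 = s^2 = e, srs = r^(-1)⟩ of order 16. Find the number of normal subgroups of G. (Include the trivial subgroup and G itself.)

G has 19 subgroups. Checking conjugation-invariance by order — order 1: 1/1 normal; order 2: 1/9 normal; order 4: 1/5 normal; order 8: 3/3 normal; order 16: 1/1 normal.
Total normal subgroups: 7.

7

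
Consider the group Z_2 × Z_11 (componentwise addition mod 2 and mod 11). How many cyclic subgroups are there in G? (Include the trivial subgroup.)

A cyclic subgroup of order d is generated by each of its φ(d) elements of order d, so the cyclic subgroups of order d number (#elements of order d)/φ(d).
Cyclic subgroups by order — order 1: 1; order 2: 1; order 11: 1; order 22: 1.
Total: 4.

4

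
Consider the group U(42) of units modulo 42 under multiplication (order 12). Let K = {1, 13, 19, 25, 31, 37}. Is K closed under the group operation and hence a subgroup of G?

Yes

|K| = 6 divides |G| = 12, consistent with Lagrange.
K contains the identity, every element's inverse is in K, and K is closed under ·: it is a subgroup.
In fact K = ⟨19⟩.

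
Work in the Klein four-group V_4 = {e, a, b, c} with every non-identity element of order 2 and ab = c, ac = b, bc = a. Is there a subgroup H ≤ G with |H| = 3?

No

3 does not divide |G| = 4, so by Lagrange no subgroup of order 3 exists.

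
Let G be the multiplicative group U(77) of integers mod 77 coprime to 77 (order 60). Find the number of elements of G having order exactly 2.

The elements of order 2 are: 34, 43, 76.
That's 3.

3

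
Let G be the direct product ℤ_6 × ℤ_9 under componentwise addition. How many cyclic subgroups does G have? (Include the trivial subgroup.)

16

Group the elements of G by the cyclic subgroup they generate; each cyclic subgroup of order d accounts for φ(d) elements.
Cyclic subgroups by order — order 1: 1; order 2: 1; order 3: 4; order 6: 4; order 9: 3; order 18: 3.
Total: 16.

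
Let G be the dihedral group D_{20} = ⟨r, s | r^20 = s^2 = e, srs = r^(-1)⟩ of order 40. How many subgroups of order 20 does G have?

3

|G| = 40 and 20 | 40, so subgroups of order 20 are possible by Lagrange.
The subgroups of order 20 are: {e, r, r^2, r^3, r^4, r^5, r^6, r^7, r^8, r^9, r^10, r^11, r^12, r^13, r^14, r^15, r^16, r^17, r^18, r^19}; {e, r^2, r^4, r^6, r^8, r^10, r^12, r^14, r^16, r^18, s, r^2s, r^4s, r^6s, r^8s, r^10s, r^12s, r^14s, r^16s, r^18s}; {e, r^2, r^4, r^6, r^8, r^10, r^12, r^14, r^16, r^18, rs, r^3s, r^5s, r^7s, r^9s, r^11s, r^13s, r^15s, r^17s, r^19s}.
So G has 3 subgroups of order 20.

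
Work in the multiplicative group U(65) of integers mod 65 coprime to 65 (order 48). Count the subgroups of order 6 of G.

3

|G| = 48 and 6 | 48, so subgroups of order 6 are possible by Lagrange.
The subgroups of order 6 are: {1, 9, 14, 16, 29, 61}; {1, 16, 36, 51, 56, 61}; {1, 4, 16, 49, 61, 64}.
So G has 3 subgroups of order 6.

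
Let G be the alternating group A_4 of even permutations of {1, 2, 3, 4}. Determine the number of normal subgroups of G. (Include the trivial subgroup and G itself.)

3

G has 10 subgroups. Checking conjugation-invariance by order — order 1: 1/1 normal; order 2: 0/3 normal; order 3: 0/4 normal; order 4: 1/1 normal; order 12: 1/1 normal.
Total normal subgroups: 3.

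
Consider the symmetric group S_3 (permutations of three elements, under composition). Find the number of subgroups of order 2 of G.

|G| = 6 and 2 | 6, so subgroups of order 2 are possible by Lagrange.
The subgroups of order 2 are: {e, (1 2)}; {e, (1 3)}; {e, (2 3)}.
So G has 3 subgroups of order 2.

3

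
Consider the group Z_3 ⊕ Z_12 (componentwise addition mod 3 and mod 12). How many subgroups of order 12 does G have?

4

|G| = 36 and 12 | 36, so subgroups of order 12 are possible by Lagrange.
The subgroups of order 12 are: {(0,0), (0,1), (0,2), (0,3), (0,4), (0,5), (0,6), (0,7), (0,8), (0,9), (0,10), (0,11)}; {(0,0), (0,3), (0,6), (0,9), (1,0), (1,3), (1,6), (1,9), (2,0), (2,3), (2,6), (2,9)}; {(0,0), (0,3), (0,6), (0,9), (1,1), (1,4), (1,7), (1,10), (2,2), (2,5), (2,8), (2,11)}; {(0,0), (0,3), (0,6), (0,9), (1,2), (1,5), (1,8), (1,11), (2,1), (2,4), (2,7), (2,10)}.
So G has 4 subgroups of order 12.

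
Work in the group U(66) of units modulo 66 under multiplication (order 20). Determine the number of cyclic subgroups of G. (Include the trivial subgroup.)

A cyclic subgroup of order d is generated by each of its φ(d) elements of order d, so the cyclic subgroups of order d number (#elements of order d)/φ(d).
Cyclic subgroups by order — order 1: 1; order 2: 3; order 5: 1; order 10: 3.
Total: 8.

8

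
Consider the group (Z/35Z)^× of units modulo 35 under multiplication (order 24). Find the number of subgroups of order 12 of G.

|G| = 24 and 12 | 24, so subgroups of order 12 are possible by Lagrange.
The subgroups of order 12 are: {1, 3, 4, 9, 11, 12, 13, 16, 17, 27, 29, 33}; {1, 2, 4, 8, 9, 11, 16, 18, 22, 23, 29, 32}; {1, 4, 6, 9, 11, 16, 19, 24, 26, 29, 31, 34}.
So G has 3 subgroups of order 12.

3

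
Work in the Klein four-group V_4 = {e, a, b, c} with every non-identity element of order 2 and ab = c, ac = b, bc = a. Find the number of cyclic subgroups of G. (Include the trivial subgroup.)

4

A cyclic subgroup of order d is generated by each of its φ(d) elements of order d, so the cyclic subgroups of order d number (#elements of order d)/φ(d).
Cyclic subgroups by order — order 1: 1; order 2: 3.
Total: 4.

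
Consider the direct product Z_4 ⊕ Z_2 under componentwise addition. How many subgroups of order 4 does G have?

3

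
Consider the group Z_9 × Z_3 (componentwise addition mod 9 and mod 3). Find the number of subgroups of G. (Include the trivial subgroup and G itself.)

10

|G| = 27, so by Lagrange every subgroup order divides 27. Divisors: 1, 3, 9, 27.
Subgroups by order — order 1: 1; order 3: 4; order 9: 4; order 27: 1.
Total: 1 + 4 + 4 + 1 = 10.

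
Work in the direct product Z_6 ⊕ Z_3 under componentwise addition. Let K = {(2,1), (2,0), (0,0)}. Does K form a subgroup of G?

(2,0) ∈ K but its inverse (4,0) ∉ K, so K is not a subgroup.

No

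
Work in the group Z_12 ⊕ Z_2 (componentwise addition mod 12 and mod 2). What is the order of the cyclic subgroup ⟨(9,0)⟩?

The order of (9,0) in Z_12 × Z_2 is lcm(ord(9) in Z_12, ord(0) in Z_2).
ord(9) = 4 and ord(0) = 1, so |⟨(9,0)⟩| = lcm(4, 1) = 4.

4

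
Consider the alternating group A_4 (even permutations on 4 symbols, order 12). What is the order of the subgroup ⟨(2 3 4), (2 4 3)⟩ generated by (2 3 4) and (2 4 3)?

3

|⟨(2 3 4)⟩| = 3 and |⟨(2 4 3)⟩| = 3, so |H| is a multiple of lcm(3, 3) = 3 and divides |G| = 12.
Closing under the operation: H = {e, (2 3 4), (2 4 3)}, so |H| = 3.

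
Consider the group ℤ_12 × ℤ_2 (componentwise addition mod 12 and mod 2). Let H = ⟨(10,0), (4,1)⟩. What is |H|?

|⟨(10,0)⟩| = 6 and |⟨(4,1)⟩| = 6, so |H| is a multiple of lcm(6, 6) = 6 and divides |G| = 24.
Closing under the operation: H = {(0,0), (0,1), (2,0), (2,1), (4,0), (4,1), (6,0), (6,1), (8,0), (8,1), (10,0), (10,1)}, so |H| = 12.

12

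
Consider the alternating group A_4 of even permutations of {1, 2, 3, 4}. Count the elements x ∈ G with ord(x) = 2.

The elements of order 2 are: (1 2)(3 4), (1 3)(2 4), (1 4)(2 3).
That's 3.

3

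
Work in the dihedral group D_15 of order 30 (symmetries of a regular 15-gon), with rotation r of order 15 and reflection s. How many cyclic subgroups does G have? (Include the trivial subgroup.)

19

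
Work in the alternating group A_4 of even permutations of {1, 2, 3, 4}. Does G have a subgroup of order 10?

No

10 does not divide |G| = 12, so by Lagrange no subgroup of order 10 exists.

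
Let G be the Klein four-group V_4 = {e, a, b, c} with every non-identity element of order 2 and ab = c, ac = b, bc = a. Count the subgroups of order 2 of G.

3

|G| = 4 and 2 | 4, so subgroups of order 2 are possible by Lagrange.
The subgroups of order 2 are: {e, a}; {e, b}; {e, c}.
So G has 3 subgroups of order 2.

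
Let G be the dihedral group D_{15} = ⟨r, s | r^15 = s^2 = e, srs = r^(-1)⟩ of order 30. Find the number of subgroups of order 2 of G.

|G| = 30 and 2 | 30, so subgroups of order 2 are possible by Lagrange.
The subgroups of order 2 are: {e, r^10s}; {e, r^11s}; {e, r^12s}; {e, r^13s}; … (15 in all).
So G has 15 subgroups of order 2.

15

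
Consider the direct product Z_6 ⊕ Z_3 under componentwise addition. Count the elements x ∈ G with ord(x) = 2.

1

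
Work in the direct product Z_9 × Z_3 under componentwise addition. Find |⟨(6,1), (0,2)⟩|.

|⟨(6,1)⟩| = 3 and |⟨(0,2)⟩| = 3, so |H| is a multiple of lcm(3, 3) = 3 and divides |G| = 27.
Closing under the operation: H = {(0,0), (0,1), (0,2), (3,0), (3,1), (3,2), (6,0), (6,1), (6,2)}, so |H| = 9.

9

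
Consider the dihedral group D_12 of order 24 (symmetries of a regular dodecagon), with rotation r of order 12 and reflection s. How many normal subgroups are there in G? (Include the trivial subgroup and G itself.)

9

G has 34 subgroups. Checking conjugation-invariance by order — order 1: 1/1 normal; order 2: 1/13 normal; order 3: 1/1 normal; order 4: 1/7 normal; order 6: 1/5 normal; order 8: 0/3 normal; order 12: 3/3 normal; order 24: 1/1 normal.
Total normal subgroups: 9.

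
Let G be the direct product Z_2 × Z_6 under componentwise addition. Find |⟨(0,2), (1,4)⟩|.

6

|⟨(0,2)⟩| = 3 and |⟨(1,4)⟩| = 6, so |H| is a multiple of lcm(3, 6) = 6 and divides |G| = 12.
Closing under the operation: H = {(0,0), (0,2), (0,4), (1,0), (1,2), (1,4)}, so |H| = 6.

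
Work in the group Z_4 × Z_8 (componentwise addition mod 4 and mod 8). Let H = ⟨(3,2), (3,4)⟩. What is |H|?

|⟨(3,2)⟩| = 4 and |⟨(3,4)⟩| = 4, so |H| is a multiple of lcm(4, 4) = 4 and divides |G| = 32.
Closing under the operation: H = {(0,0), (0,2), (0,4), (0,6), (1,0), (1,2), (1,4), (1,6), (2,0), (2,2), (2,4), (2,6), (3,0), (3,2), (3,4), (3,6)}, so |H| = 16.

16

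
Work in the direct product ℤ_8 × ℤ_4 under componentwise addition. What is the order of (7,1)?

8

The order of (7,1) in Z_8 × Z_4 is lcm(ord(7) in Z_8, ord(1) in Z_4).
ord(7) = 8 and ord(1) = 4, so |⟨(7,1)⟩| = lcm(8, 4) = 8.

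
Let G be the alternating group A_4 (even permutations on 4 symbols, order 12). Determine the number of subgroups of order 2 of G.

|G| = 12 and 2 | 12, so subgroups of order 2 are possible by Lagrange.
The subgroups of order 2 are: {e, (1 2)(3 4)}; {e, (1 3)(2 4)}; {e, (1 4)(2 3)}.
So G has 3 subgroups of order 2.

3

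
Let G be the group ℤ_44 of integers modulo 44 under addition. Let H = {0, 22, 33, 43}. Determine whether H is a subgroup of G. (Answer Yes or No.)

No

33 ∈ H but its inverse 11 ∉ H, so H is not a subgroup.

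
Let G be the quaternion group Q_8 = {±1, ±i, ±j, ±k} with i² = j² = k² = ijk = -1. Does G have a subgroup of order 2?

Yes

2 | 8. A subgroup of order 2 is {1, -1}.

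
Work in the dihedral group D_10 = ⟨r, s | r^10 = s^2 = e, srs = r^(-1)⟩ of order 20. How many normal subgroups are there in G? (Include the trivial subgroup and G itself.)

G has 22 subgroups. Checking conjugation-invariance by order — order 1: 1/1 normal; order 2: 1/11 normal; order 4: 0/5 normal; order 5: 1/1 normal; order 10: 3/3 normal; order 20: 1/1 normal.
Total normal subgroups: 7.

7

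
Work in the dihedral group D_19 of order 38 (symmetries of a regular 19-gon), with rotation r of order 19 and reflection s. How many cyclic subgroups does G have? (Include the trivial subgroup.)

21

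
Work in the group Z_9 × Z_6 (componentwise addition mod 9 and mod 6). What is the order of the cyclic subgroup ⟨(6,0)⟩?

The order of (6,0) in Z_9 × Z_6 is lcm(ord(6) in Z_9, ord(0) in Z_6).
ord(6) = 3 and ord(0) = 1, so |⟨(6,0)⟩| = lcm(3, 1) = 3.

3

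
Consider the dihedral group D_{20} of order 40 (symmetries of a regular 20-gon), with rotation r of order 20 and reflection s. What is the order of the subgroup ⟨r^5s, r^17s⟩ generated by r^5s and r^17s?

10

|⟨r^5s⟩| = 2 and |⟨r^17s⟩| = 2, so |H| is a multiple of lcm(2, 2) = 2 and divides |G| = 40.
Closing under the operation: H = {e, r^4, r^8, r^12, r^16, rs, r^5s, r^9s, r^13s, r^17s}, so |H| = 10.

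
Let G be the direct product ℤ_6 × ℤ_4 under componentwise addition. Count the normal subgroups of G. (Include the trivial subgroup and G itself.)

16

G is abelian, so every subgroup is normal.
G has 16 subgroups in total, hence 16 normal subgroups.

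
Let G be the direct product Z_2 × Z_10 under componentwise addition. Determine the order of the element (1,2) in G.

The order of (1,2) in Z_2 × Z_10 is lcm(ord(1) in Z_2, ord(2) in Z_10).
ord(1) = 2 and ord(2) = 5, so |⟨(1,2)⟩| = lcm(2, 5) = 10.

10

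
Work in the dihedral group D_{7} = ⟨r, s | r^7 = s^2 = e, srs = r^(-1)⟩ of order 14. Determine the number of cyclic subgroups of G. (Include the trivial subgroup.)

9

Group the elements of G by the cyclic subgroup they generate; each cyclic subgroup of order d accounts for φ(d) elements.
Cyclic subgroups by order — order 1: 1; order 2: 7; order 7: 1.
Total: 9.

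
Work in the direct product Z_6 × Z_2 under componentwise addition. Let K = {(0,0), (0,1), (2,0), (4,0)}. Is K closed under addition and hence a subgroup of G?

Closure fails: (0,1) + (4,0) = (4,1) ∉ K. So K is not a subgroup.

No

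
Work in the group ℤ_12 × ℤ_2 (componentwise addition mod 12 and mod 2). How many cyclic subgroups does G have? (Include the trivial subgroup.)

12

Group the elements of G by the cyclic subgroup they generate; each cyclic subgroup of order d accounts for φ(d) elements.
Cyclic subgroups by order — order 1: 1; order 2: 3; order 3: 1; order 4: 2; order 6: 3; order 12: 2.
Total: 12.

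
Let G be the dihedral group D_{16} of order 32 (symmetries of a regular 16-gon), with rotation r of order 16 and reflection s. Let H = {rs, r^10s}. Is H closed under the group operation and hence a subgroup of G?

No

The identity e ∉ H, so H is not a subgroup.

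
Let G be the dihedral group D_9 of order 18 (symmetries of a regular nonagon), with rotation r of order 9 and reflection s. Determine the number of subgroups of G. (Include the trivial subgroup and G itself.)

16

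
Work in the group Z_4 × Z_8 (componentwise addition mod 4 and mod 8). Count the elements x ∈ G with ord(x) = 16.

0

An element (a,b) has order lcm(ord(a), ord(b)); count pairs with lcm equal to 16.
Enumerating gives 0 such elements.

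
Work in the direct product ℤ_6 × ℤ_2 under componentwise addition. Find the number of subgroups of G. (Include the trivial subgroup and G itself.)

10

|G| = 12, so by Lagrange every subgroup order divides 12. Divisors: 1, 2, 3, 4, 6, 12.
Subgroups by order — order 1: 1; order 2: 3; order 3: 1; order 4: 1; order 6: 3; order 12: 1.
Total: 1 + 3 + 1 + 1 + 3 + 1 = 10.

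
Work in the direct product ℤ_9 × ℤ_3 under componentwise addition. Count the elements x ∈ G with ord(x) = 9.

An element (a,b) has order lcm(ord(a), ord(b)); count pairs with lcm equal to 9.
Enumerating gives 18 such elements.

18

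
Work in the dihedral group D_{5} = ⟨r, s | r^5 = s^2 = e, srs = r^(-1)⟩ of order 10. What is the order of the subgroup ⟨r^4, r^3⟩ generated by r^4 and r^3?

|⟨r^4⟩| = 5 and |⟨r^3⟩| = 5, so |H| is a multiple of lcm(5, 5) = 5 and divides |G| = 10.
Closing under the operation: H = {e, r, r^2, r^3, r^4}, so |H| = 5.

5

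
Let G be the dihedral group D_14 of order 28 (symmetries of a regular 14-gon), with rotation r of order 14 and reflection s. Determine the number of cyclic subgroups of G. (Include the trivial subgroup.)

Group the elements of G by the cyclic subgroup they generate; each cyclic subgroup of order d accounts for φ(d) elements.
Cyclic subgroups by order — order 1: 1; order 2: 15; order 7: 1; order 14: 1.
Total: 18.

18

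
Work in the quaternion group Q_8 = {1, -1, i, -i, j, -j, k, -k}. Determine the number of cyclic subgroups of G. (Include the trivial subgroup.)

5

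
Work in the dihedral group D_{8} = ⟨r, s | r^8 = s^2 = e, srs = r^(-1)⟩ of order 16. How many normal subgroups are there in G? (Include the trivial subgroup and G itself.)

7

G has 19 subgroups. Checking conjugation-invariance by order — order 1: 1/1 normal; order 2: 1/9 normal; order 4: 1/5 normal; order 8: 3/3 normal; order 16: 1/1 normal.
Total normal subgroups: 7.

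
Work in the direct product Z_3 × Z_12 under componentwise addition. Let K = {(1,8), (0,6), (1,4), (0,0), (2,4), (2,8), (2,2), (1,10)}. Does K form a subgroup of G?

No

|K| = 8 does not divide |G| = 36, so by Lagrange K is not a subgroup.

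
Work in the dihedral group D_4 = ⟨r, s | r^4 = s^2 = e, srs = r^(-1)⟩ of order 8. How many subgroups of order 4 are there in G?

3

|G| = 8 and 4 | 8, so subgroups of order 4 are possible by Lagrange.
The subgroups of order 4 are: {e, r, r^2, r^3}; {e, r^2, s, r^2s}; {e, r^2, rs, r^3s}.
So G has 3 subgroups of order 4.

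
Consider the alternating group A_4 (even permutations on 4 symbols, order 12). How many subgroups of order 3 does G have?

|G| = 12 and 3 | 12, so subgroups of order 3 are possible by Lagrange.
The subgroups of order 3 are: {e, (1 2 3), (1 3 2)}; {e, (1 2 4), (1 4 2)}; {e, (1 3 4), (1 4 3)}; {e, (2 3 4), (2 4 3)}.
So G has 4 subgroups of order 3.

4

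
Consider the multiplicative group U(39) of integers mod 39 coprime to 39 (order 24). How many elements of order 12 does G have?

8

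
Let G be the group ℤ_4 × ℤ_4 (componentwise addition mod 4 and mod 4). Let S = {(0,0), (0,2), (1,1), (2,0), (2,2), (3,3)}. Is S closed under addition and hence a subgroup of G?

|S| = 6 does not divide |G| = 16, so by Lagrange S is not a subgroup.

No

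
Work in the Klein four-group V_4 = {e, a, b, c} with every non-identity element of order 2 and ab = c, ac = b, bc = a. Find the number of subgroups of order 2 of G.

|G| = 4 and 2 | 4, so subgroups of order 2 are possible by Lagrange.
The subgroups of order 2 are: {e, a}; {e, b}; {e, c}.
So G has 3 subgroups of order 2.

3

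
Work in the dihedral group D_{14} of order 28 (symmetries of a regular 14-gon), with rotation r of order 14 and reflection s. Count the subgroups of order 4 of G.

7

|G| = 28 and 4 | 28, so subgroups of order 4 are possible by Lagrange.
The subgroups of order 4 are: {e, r^7, r^3s, r^10s}; {e, r^7, r^4s, r^11s}; {e, r^7, r^5s, r^12s}; {e, r^7, r^6s, r^13s}; … (7 in all).
So G has 7 subgroups of order 4.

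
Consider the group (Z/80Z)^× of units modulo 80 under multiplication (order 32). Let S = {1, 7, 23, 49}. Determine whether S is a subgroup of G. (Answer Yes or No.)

Yes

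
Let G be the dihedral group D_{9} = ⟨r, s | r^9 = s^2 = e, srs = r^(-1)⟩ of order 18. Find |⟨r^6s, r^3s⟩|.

|⟨r^6s⟩| = 2 and |⟨r^3s⟩| = 2, so |H| is a multiple of lcm(2, 2) = 2 and divides |G| = 18.
Closing under the operation: H = {e, r^3, r^6, s, r^3s, r^6s}, so |H| = 6.

6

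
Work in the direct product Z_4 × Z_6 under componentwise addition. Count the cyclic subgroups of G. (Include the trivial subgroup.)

Each element a generates a cyclic subgroup ⟨a⟩; distinct elements may generate the same one (a cyclic group of order d has φ(d) generators).
Cyclic subgroups by order — order 1: 1; order 2: 3; order 3: 1; order 4: 2; order 6: 3; order 12: 2.
Total: 12.

12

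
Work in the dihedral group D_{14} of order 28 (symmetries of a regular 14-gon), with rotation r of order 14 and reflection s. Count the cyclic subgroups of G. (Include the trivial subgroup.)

18

Each element a generates a cyclic subgroup ⟨a⟩; distinct elements may generate the same one (a cyclic group of order d has φ(d) generators).
Cyclic subgroups by order — order 1: 1; order 2: 15; order 7: 1; order 14: 1.
Total: 18.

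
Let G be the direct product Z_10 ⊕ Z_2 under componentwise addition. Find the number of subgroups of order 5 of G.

1

|G| = 20 and 5 | 20, so subgroups of order 5 are possible by Lagrange.
The subgroups of order 5 are: {(0,0), (2,0), (4,0), (6,0), (8,0)}.
So G has 1 subgroup of order 5.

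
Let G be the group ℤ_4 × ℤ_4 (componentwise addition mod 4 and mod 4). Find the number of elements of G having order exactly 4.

12

An element (a,b) has order lcm(ord(a), ord(b)); count pairs with lcm equal to 4.
Enumerating gives 12 such elements.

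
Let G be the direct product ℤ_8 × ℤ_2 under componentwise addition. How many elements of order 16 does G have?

0

An element (a,b) has order lcm(ord(a), ord(b)); count pairs with lcm equal to 16.
Enumerating gives 0 such elements.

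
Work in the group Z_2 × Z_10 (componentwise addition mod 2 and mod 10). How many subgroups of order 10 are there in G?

|G| = 20 and 10 | 20, so subgroups of order 10 are possible by Lagrange.
The subgroups of order 10 are: {(0,0), (0,1), (0,2), (0,3), (0,4), (0,5), (0,6), (0,7), (0,8), (0,9)}; {(0,0), (0,2), (0,4), (0,6), (0,8), (1,0), (1,2), (1,4), (1,6), (1,8)}; {(0,0), (0,2), (0,4), (0,6), (0,8), (1,1), (1,3), (1,5), (1,7), (1,9)}.
So G has 3 subgroups of order 10.

3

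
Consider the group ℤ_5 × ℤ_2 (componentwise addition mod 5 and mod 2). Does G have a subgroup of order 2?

2 | 10. A subgroup of order 2 is {(0,0), (0,1)}.

Yes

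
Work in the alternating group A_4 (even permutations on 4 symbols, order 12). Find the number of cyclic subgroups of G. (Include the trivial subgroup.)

8

Group the elements of G by the cyclic subgroup they generate; each cyclic subgroup of order d accounts for φ(d) elements.
Cyclic subgroups by order — order 1: 1; order 2: 3; order 3: 4.
Total: 8.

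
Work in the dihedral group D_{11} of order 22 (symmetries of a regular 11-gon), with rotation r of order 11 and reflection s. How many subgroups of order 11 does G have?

|G| = 22 and 11 | 22, so subgroups of order 11 are possible by Lagrange.
The subgroups of order 11 are: {e, r, r^2, r^3, r^4, r^5, r^6, r^7, r^8, r^9, r^10}.
So G has 1 subgroup of order 11.

1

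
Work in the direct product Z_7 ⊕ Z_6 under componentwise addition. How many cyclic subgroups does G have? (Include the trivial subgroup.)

8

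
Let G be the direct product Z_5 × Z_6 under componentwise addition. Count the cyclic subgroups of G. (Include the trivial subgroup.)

A cyclic subgroup of order d is generated by each of its φ(d) elements of order d, so the cyclic subgroups of order d number (#elements of order d)/φ(d).
Cyclic subgroups by order — order 1: 1; order 2: 1; order 3: 1; order 5: 1; order 6: 1; order 10: 1; order 15: 1; order 30: 1.
Total: 8.

8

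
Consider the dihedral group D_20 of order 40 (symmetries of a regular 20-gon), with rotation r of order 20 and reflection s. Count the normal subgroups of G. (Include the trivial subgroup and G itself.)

9

G has 48 subgroups. Checking conjugation-invariance by order — order 1: 1/1 normal; order 2: 1/21 normal; order 4: 1/11 normal; order 5: 1/1 normal; order 8: 0/5 normal; order 10: 1/5 normal; order 20: 3/3 normal; order 40: 1/1 normal.
Total normal subgroups: 9.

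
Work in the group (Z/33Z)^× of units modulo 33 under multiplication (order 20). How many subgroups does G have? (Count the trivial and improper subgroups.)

10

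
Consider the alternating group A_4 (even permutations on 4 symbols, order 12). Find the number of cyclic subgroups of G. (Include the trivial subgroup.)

8

Each element a generates a cyclic subgroup ⟨a⟩; distinct elements may generate the same one (a cyclic group of order d has φ(d) generators).
Cyclic subgroups by order — order 1: 1; order 2: 3; order 3: 4.
Total: 8.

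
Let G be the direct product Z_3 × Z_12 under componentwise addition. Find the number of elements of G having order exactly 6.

8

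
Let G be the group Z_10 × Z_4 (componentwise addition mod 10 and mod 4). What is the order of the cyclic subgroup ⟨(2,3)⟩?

20

The order of (2,3) in Z_10 × Z_4 is lcm(ord(2) in Z_10, ord(3) in Z_4).
ord(2) = 5 and ord(3) = 4, so |⟨(2,3)⟩| = lcm(5, 4) = 20.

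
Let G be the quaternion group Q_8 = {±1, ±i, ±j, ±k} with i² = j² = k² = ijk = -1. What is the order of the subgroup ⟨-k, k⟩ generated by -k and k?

4

|⟨-k⟩| = 4 and |⟨k⟩| = 4, so |H| is a multiple of lcm(4, 4) = 4 and divides |G| = 8.
Closing under the operation: H = {1, -1, k, -k}, so |H| = 4.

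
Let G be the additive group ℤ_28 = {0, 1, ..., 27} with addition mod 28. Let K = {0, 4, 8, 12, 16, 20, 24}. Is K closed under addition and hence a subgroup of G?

Yes

|K| = 7 divides |G| = 28, consistent with Lagrange.
K contains the identity, every element's inverse is in K, and K is closed under +: it is a subgroup.
In fact K = ⟨16⟩.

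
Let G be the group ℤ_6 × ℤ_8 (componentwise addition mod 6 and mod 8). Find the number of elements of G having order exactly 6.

6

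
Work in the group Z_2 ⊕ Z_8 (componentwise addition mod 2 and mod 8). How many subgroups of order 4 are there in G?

3

|G| = 16 and 4 | 16, so subgroups of order 4 are possible by Lagrange.
The subgroups of order 4 are: {(0,0), (0,2), (0,4), (0,6)}; {(0,0), (0,4), (1,0), (1,4)}; {(0,0), (0,4), (1,2), (1,6)}.
So G has 3 subgroups of order 4.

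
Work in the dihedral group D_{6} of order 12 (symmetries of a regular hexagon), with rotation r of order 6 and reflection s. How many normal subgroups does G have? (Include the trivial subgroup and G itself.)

7

G has 16 subgroups. Checking conjugation-invariance by order — order 1: 1/1 normal; order 2: 1/7 normal; order 3: 1/1 normal; order 4: 0/3 normal; order 6: 3/3 normal; order 12: 1/1 normal.
Total normal subgroups: 7.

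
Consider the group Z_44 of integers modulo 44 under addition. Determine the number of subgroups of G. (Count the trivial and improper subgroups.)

6

Subgroups of the cyclic group Z_44 correspond bijectively to divisors of 44.
Divisors of 44: 1, 2, 4, 11, 22, 44.
So Z_44 has 6 subgroups.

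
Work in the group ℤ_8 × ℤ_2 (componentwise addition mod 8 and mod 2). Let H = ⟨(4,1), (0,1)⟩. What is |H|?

|⟨(4,1)⟩| = 2 and |⟨(0,1)⟩| = 2, so |H| is a multiple of lcm(2, 2) = 2 and divides |G| = 16.
Closing under the operation: H = {(0,0), (0,1), (4,0), (4,1)}, so |H| = 4.

4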